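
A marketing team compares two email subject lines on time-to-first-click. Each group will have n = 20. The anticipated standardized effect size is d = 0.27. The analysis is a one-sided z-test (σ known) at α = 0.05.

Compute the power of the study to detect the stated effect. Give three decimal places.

Power ≈ 0.214

Noncentrality parameter: δ = d·√(n/2) = 0.27 × √(20/2) = 0.8538
One-sided α = 0.05 → critical value z_{0.05} = 1.645.
Power = Φ(δ − 1.645) = Φ(-0.791) = 0.2145.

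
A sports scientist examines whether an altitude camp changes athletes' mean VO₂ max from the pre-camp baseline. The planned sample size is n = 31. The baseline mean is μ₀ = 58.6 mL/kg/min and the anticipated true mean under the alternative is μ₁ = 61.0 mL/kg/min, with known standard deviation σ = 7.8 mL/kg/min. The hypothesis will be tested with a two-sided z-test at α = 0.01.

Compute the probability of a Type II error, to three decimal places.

Standardized effect: d = |μ₁ − μ₀| / σ = |61.0 − 58.6| / 7.8 = 0.3077
Noncentrality parameter: δ = d·√n = 0.3077 × √31 = 1.7132
Critical value for a two-sided test at α = 0.01: z_{α/2} = 2.576.
Power = Φ(δ − 2.576) + Φ(−δ − 2.576) = Φ(-0.863) + Φ(-4.289) = 0.1942 + 0.0000 = 0.1942.
Type II error: β = 1 − power = 1 − 0.1942 = 0.8058.

β ≈ 0.806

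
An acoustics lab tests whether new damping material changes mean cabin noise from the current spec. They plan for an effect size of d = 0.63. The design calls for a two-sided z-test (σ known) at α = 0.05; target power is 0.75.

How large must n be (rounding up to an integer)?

For power 0.75 need Φ(δ − z_{0.025}) = 0.75, so δ = z_{0.025} + z_{0.25} = 1.960 + 0.674 = 2.634.
(For δ > 0 the lower-tail rejection region contributes negligibly to power, so the one-term inversion is standard.)
δ = d·√n ⇒ n = (δ/d)² = (2.634 / 0.63)² = 17.49.
Round up to the next whole unit.

n = 18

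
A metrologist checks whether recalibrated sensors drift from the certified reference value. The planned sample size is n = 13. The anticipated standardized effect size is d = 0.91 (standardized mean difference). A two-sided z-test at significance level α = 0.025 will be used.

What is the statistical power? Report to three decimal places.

Power ≈ 0.851

Noncentrality parameter: λ = d·√n = 0.91 × √13 = 3.2811
Two-sided α = 0.025 → critical value z_{0.0125} = 2.241.
Power = Φ(λ − 2.241) + Φ(−λ − 2.241) = Φ(1.040) + Φ(-5.522) = 0.8507 + 0.0000 = 0.8507.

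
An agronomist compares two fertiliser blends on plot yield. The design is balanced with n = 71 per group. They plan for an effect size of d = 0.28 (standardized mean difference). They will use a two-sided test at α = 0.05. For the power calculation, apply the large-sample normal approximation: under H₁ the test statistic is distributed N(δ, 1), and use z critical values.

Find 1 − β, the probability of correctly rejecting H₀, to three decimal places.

Noncentrality parameter: λ = d·√(n/2) = 0.28 × √(71/2) = 1.6683
Two-sided α = 0.05 → critical value z_{0.025} = 1.960.
Power = Φ(λ − 1.960) + Φ(−λ − 1.960) = Φ(-0.292) + Φ(-3.628) = 0.3853 + 0.0001 = 0.3854.

Power ≈ 0.385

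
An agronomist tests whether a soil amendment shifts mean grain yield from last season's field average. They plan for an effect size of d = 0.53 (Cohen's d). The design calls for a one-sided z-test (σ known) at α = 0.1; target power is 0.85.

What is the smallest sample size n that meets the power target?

n = 20

For power 0.85 need Φ(δ − z_{0.1}) = 0.85, so δ = z_{0.1} + z_{0.15} = 1.282 + 1.036 = 2.318.
δ = d·√n ⇒ n = (δ/d)² = (2.318 / 0.53)² = 19.13.
Rounding up, n = 20.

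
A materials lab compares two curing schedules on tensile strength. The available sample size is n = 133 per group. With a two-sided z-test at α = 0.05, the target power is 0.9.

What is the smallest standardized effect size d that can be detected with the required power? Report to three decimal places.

d ≈ 0.398

Need Φ(δ − 1.960) = 0.9, so δ = 1.960 + 1.282 = 3.242.
(The second rejection-region term Φ(−δ − z_{α/2}) is negligible and dropped.)
δ = d·√(n/2) ⇒ d = δ/√(n/2) = 3.242/√(133/2) = 0.3975.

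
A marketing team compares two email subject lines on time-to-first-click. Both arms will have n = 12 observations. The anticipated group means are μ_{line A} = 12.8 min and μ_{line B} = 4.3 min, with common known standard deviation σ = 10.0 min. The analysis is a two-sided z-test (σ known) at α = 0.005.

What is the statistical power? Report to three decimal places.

Power ≈ 0.234

Standardized effect: d = |μ_{line A} − μ_{line B}| / σ = |12.8 − 4.3| / 10.0 = 0.8500
Noncentrality parameter: δ = d·√(n/2) = 0.8500 × √(12/2) = 2.0821
Critical value for a two-sided test at α = 0.005: z_{α/2} = 2.807.
Power = Φ(δ − 2.807) + Φ(−δ − 2.807) = Φ(-0.725) + Φ(-4.889) = 0.2342 + 0.0000 = 0.2342.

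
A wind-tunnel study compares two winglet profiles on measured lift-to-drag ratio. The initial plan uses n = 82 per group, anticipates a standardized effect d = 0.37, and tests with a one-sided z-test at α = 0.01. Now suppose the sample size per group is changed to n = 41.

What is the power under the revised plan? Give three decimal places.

With n = 41 per group: δ = d·√(n/2) = 0.37 × √(41/2) = 1.6752. Critical value z_{0.01} = 2.326.
Revised power = P(Z > 2.326 − δ) = Φ(-0.651) = 0.2575.

Power ≈ 0.257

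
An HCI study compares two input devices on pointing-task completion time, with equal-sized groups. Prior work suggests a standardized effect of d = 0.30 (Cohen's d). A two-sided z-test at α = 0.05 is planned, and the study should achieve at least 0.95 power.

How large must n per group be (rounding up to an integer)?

For power 0.95 need Φ(δ − z_{0.025}) = 0.95, so δ = z_{0.025} + z_{0.05} = 1.960 + 1.645 = 3.605.
(The Φ(−δ − z_{α/2}) term is vanishingly small for δ > 0 and is dropped in the standard sample-size formula.)
δ = d·√(n/2) ⇒ n = 2(δ/d)² = 2 × (3.605 / 0.30)² = 288.77.
Rounding up, n = 289 per group.

n = 289 per group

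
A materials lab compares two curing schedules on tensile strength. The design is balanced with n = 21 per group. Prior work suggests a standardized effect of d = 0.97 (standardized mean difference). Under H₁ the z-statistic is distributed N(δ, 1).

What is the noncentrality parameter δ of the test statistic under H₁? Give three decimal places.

δ ≈ 3.143

δ = d·√(n/2) = 0.97 × √(21/2) = 3.1432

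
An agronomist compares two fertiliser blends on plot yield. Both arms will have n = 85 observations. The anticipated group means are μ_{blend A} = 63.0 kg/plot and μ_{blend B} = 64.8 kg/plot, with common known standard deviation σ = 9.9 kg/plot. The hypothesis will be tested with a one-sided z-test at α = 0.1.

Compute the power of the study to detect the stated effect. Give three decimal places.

Standardized effect: d = |μ_{blend A} − μ_{blend B}| / σ = |63.0 − 64.8| / 9.9 = 0.1818
Noncentrality parameter: δ = d·√(n/2) = 0.1818 × √(85/2) = 1.1853
Critical value for a one-sided test at α = 0.1: z_α = 1.282.
Power = Φ(δ − 1.282) = Φ(-0.096) = 0.4617.

Power ≈ 0.462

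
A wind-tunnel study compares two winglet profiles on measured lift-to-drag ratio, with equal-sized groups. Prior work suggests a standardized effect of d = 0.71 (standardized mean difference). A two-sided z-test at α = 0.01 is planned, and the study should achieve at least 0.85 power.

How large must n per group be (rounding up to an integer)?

For power 0.85 need Φ(δ − z_{0.005}) = 0.85, so δ = z_{0.005} + z_{0.15} = 2.576 + 1.036 = 3.612.
(Ignoring the negligible lower-tail rejection probability gives the usual closed-form inversion.)
δ = d·√(n/2) ⇒ n = 2(δ/d)² = 2 × (3.612 / 0.71)² = 51.77.
Rounding up, n = 52 per group.

n = 52 per group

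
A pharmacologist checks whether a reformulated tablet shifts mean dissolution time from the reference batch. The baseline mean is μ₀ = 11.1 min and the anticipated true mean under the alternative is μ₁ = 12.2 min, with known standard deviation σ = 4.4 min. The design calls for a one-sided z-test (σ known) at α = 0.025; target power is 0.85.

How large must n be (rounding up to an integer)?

Standardized effect: d = |μ₁ − μ₀| / σ = |12.2 − 11.1| / 4.4 = 0.2500
For power 0.85 need Φ(δ − z_{0.025}) = 0.85, so δ = z_{0.025} + z_{0.15} = 1.960 + 1.036 = 2.996.
δ = d·√n ⇒ n = (δ/d)² = (2.996 / 0.2500)² = 143.65.
Rounding up, n = 144.

n = 144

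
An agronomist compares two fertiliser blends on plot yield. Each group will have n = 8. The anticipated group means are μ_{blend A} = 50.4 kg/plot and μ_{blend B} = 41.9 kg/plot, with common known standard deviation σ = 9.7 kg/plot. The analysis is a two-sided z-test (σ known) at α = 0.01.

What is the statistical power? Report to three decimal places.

Standardized effect: d = |μ_{blend A} − μ_{blend B}| / σ = |50.4 − 41.9| / 9.7 = 0.8763
Noncentrality parameter: δ = d·√(n/2) = 0.8763 × √(8/2) = 1.7526
Two-sided α = 0.01 → critical value z_{0.005} = 2.576.
Power = Φ(δ − 2.576) + Φ(−δ − 2.576) = Φ(-0.823) + Φ(-4.328) = 0.2052 + 0.0000 = 0.2052.

Power ≈ 0.205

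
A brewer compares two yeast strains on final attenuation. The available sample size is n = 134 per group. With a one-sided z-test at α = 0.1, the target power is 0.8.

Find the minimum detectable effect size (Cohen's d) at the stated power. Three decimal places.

Required noncentrality: δ = z_{0.1} + z_{0.20} = 1.282 + 0.842 = 2.123.
δ = d·√(n/2) ⇒ d = δ/√(n/2) = 2.123/√(134/2) = 0.2594.

d ≈ 0.259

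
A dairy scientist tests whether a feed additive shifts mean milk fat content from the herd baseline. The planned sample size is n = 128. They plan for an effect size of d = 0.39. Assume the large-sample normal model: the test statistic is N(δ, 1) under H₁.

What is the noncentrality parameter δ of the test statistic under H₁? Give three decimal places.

The noncentrality parameter scales effect size by the design's sample-size factor: δ = d·√n = 0.39 × √128 = 4.4123

δ ≈ 4.412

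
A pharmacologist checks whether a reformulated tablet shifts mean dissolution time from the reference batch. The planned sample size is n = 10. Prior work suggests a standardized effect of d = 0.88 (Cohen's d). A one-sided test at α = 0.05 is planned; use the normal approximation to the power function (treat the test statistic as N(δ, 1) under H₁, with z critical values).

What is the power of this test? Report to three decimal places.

Power ≈ 0.872

Noncentrality parameter: λ = d·√n = 0.88 × √10 = 2.7828
Critical value for a one-sided test at α = 0.05: z_α = 1.645.
Power = Φ(λ − 1.645) = Φ(1.138) = 0.8724.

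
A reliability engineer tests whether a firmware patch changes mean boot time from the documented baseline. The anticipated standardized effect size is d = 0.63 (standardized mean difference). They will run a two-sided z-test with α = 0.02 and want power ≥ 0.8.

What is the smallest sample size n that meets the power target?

For power 0.8 need Φ(δ − z_{0.01}) = 0.8, so δ = z_{0.01} + z_{0.20} = 2.326 + 0.842 = 3.168.
(The Φ(−δ − z_{α/2}) term is vanishingly small for δ > 0 and is dropped in the standard sample-size formula.)
δ = d·√n ⇒ n = (δ/d)² = (3.168 / 0.63)² = 25.29.
Round up to the next whole unit.

n = 26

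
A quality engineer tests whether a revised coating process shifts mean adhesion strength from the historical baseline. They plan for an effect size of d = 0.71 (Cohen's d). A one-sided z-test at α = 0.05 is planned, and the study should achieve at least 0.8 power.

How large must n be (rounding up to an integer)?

Set Φ(δ − 1.645) = 0.8; then δ − 1.645 = Φ⁻¹(0.8) = 0.842, giving δ = 2.486.
δ = d·√n ⇒ n = (δ/d)² = (2.486 / 0.71)² = 12.26.
Rounding up, n = 13.

n = 13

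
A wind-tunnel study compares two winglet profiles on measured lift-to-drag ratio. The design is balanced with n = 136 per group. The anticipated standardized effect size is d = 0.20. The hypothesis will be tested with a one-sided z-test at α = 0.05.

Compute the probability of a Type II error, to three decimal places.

β ≈ 0.498

Noncentrality parameter: δ = d·√(n/2) = 0.20 × √(136/2) = 1.6492
Critical value for a one-sided test at α = 0.05: z_α = 1.645.
Power = Φ(δ − 1.645) = Φ(0.004) = 0.5018.
Type II error: β = 1 − power = 1 − 0.5018 = 0.4982.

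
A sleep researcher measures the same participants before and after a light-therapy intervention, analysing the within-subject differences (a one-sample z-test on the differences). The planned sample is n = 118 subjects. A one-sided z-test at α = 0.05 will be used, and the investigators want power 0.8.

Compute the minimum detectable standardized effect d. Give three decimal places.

d ≈ 0.229

Need Φ(δ − 1.645) = 0.8, so δ = 1.645 + 0.842 = 2.486.
δ = d·√n ⇒ d = δ/√n = 2.486/√118 = 0.2289.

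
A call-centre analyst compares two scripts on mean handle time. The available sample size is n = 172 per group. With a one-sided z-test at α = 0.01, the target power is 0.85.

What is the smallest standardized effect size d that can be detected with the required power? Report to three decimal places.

Required noncentrality: δ = z_{0.01} + z_{0.15} = 2.326 + 1.036 = 3.363.
δ = d·√(n/2) ⇒ d = δ/√(n/2) = 3.363/√(172/2) = 0.3626.

d ≈ 0.363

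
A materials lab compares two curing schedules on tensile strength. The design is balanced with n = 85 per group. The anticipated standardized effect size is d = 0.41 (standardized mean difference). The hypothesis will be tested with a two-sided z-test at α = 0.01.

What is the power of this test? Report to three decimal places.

Noncentrality parameter: δ = d·√(n/2) = 0.41 × √(85/2) = 2.6729
Critical value for a two-sided test at α = 0.01: z_{α/2} = 2.576.
Power = Φ(δ − 2.576) + Φ(−δ − 2.576) = Φ(0.097) + Φ(-5.249) = 0.5387 + 0.0000 = 0.5387.

Power ≈ 0.539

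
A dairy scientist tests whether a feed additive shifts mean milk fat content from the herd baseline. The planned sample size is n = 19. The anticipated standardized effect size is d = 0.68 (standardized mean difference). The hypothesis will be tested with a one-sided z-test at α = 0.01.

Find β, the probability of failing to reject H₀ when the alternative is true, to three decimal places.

β ≈ 0.262

Noncentrality parameter: δ = d·√n = 0.68 × √19 = 2.9641
Critical value for a one-sided test at α = 0.01: z_α = 2.326.
Power = Φ(δ − 2.326) = Φ(0.638) = 0.7382.
Type II error: β = 1 − power = 1 − 0.7382 = 0.2618.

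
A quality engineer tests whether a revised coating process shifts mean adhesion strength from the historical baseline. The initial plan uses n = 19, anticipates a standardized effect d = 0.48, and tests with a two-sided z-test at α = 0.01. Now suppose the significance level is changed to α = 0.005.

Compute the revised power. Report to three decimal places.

Power ≈ 0.237

δ = d·√n = 0.48 × √19 = 2.0923 (unchanged). New critical value: z_{0.0025} = 2.807.
Revised power = Φ(δ − 2.807) + Φ(−δ − 2.807) = Φ(-0.715) + Φ(-4.899) = 0.2374 + 0.0000 = 0.2374.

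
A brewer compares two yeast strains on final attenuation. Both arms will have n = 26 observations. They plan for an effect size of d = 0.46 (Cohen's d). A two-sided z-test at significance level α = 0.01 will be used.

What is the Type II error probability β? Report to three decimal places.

β ≈ 0.820

Noncentrality parameter: δ = d·√(n/2) = 0.46 × √(26/2) = 1.6586
Critical value for a two-sided test at α = 0.01: z_{α/2} = 2.576.
Power = Φ(δ − 2.576) + Φ(−δ − 2.576) = Φ(-0.917) + Φ(-4.234) = 0.1795 + 0.0000 = 0.1795.
Type II error: β = 1 − power = 1 − 0.1795 = 0.8205.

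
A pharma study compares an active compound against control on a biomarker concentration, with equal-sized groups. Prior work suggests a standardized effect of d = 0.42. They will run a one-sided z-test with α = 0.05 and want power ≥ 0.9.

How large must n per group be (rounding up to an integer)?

For power 0.9 need Φ(δ − z_{0.05}) = 0.9, so δ = z_{0.05} + z_{0.10} = 1.645 + 1.282 = 2.926.
δ = d·√(n/2) ⇒ n = 2(δ/d)² = 2 × (2.926 / 0.42)² = 97.10.
Round up to the next whole unit.

n = 98 per group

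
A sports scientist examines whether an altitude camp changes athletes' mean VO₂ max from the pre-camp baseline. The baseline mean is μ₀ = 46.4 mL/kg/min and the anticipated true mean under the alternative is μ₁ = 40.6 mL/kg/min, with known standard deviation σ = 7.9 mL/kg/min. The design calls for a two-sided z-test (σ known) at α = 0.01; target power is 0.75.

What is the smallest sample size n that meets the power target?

n = 20

Standardized effect: d = |μ₁ − μ₀| / σ = |40.6 − 46.4| / 7.9 = 0.7342
For power 0.75 need Φ(δ − z_{0.005}) = 0.75, so δ = z_{0.005} + z_{0.25} = 2.576 + 0.674 = 3.250.
(The Φ(−δ − z_{α/2}) term is vanishingly small for δ > 0 and is dropped in the standard sample-size formula.)
δ = d·√n ⇒ n = (δ/d)² = (3.250 / 0.7342)² = 19.60.
Rounding up, n = 20.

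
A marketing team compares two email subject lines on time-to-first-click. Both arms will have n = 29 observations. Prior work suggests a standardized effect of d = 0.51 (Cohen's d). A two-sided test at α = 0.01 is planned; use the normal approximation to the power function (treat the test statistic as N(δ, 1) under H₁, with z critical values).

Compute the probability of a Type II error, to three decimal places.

β ≈ 0.737

Noncentrality parameter: λ = d·√(n/2) = 0.51 × √(29/2) = 1.9420
Two-sided α = 0.01 → critical value z_{0.005} = 2.576.
Power = Φ(λ − 2.576) + Φ(−λ − 2.576) = Φ(-0.634) + Φ(-4.518) = 0.2631 + 0.0000 = 0.2631.
Type II error: β = 1 − power = 1 − 0.2631 = 0.7369.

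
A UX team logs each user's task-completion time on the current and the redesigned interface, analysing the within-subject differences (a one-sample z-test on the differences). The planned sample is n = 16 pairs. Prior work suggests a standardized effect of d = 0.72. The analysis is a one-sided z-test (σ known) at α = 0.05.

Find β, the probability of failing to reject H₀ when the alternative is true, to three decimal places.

Noncentrality parameter: δ = d·√n = 0.72 × √16 = 2.8800
One-sided α = 0.05 → critical value z_{0.05} = 1.645.
Power = Φ(δ − 1.645) = Φ(1.235) = 0.8916.
Type II error: β = 1 − power = 1 − 0.8916 = 0.1084.

β ≈ 0.108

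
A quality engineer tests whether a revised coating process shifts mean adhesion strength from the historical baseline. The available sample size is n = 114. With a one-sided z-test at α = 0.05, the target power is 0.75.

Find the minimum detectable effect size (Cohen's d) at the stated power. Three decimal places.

d ≈ 0.217

Need Φ(δ − 1.645) = 0.75, so δ = 1.645 + 0.674 = 2.319.
δ = d·√n ⇒ d = δ/√n = 2.319/√114 = 0.2172.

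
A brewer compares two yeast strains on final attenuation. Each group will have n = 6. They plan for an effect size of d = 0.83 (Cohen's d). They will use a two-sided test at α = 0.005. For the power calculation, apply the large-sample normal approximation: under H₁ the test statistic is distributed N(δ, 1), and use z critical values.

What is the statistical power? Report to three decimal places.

Power ≈ 0.085

Noncentrality parameter: δ = d·√(n/2) = 0.83 × √(6/2) = 1.4376
Critical value for a two-sided test at α = 0.005: z_{α/2} = 2.807.
Power = Φ(δ − 2.807) + Φ(−δ − 2.807) = Φ(-1.369) + Φ(-4.245) = 0.0854 + 0.0000 = 0.0854.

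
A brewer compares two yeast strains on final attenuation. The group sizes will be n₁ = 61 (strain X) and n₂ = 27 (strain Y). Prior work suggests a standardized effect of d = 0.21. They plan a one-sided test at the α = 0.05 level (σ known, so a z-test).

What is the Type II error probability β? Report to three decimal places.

Noncentrality parameter: δ = d / √(1/n₁ + 1/n₂) = 0.21 / √(1/61 + 1/27) = 0.9085
Critical value for a one-sided test at α = 0.05: z_α = 1.645.
Power = Φ(δ − 1.645) = Φ(-0.736) = 0.2308.
Type II error: β = 1 − power = 1 − 0.2308 = 0.7692.

β ≈ 0.769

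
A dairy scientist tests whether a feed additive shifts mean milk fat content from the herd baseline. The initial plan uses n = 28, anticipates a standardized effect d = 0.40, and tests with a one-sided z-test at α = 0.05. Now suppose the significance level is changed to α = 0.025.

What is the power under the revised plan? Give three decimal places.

δ = d·√n = 0.40 × √28 = 2.1166 (unchanged). New critical value: z_{0.025} = 1.960.
Revised power = P(Z > 1.960 − δ) = Φ(0.157) = 0.5622.

Power ≈ 0.562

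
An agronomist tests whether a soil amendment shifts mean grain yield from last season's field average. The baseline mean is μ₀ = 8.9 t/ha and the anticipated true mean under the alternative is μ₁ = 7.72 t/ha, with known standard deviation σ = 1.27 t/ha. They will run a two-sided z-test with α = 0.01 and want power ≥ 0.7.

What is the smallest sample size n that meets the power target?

n = 12

Standardized effect: d = |μ₁ − μ₀| / σ = |7.72 − 8.9| / 1.27 = 0.9291
For power 0.7 need Φ(δ − z_{0.005}) = 0.7, so δ = z_{0.005} + z_{0.30} = 2.576 + 0.524 = 3.100.
(The Φ(−δ − z_{α/2}) term is vanishingly small for δ > 0 and is dropped in the standard sample-size formula.)
δ = d·√n ⇒ n = (δ/d)² = (3.100 / 0.9291)² = 11.13.
Round up to the next whole unit.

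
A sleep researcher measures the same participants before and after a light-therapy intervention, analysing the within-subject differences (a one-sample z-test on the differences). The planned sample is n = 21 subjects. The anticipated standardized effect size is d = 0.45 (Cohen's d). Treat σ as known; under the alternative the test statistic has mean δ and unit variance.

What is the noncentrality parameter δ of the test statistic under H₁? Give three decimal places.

δ ≈ 2.062

The noncentrality parameter scales effect size by the design's sample-size factor: δ = d·√n = 0.45 × √21 = 2.0622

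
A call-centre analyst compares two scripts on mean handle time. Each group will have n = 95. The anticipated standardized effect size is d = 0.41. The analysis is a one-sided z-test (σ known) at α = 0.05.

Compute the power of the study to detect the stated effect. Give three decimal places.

Power ≈ 0.881

Noncentrality parameter: δ = d·√(n/2) = 0.41 × √(95/2) = 2.8257
Critical value for a one-sided test at α = 0.05: z_α = 1.645.
Power = P(Z > 1.645 − δ) = Φ(1.181) = 0.8812.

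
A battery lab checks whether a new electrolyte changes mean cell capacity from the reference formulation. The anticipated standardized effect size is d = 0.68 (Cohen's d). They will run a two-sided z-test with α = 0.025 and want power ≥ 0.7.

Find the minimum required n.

n = 17

Set Φ(δ − 2.241) = 0.7; then δ − 2.241 = Φ⁻¹(0.7) = 0.524, giving δ = 2.766.
(Ignoring the negligible lower-tail rejection probability gives the usual closed-form inversion.)
δ = d·√n ⇒ n = (δ/d)² = (2.766 / 0.68)² = 16.54.
Round up to the next whole unit.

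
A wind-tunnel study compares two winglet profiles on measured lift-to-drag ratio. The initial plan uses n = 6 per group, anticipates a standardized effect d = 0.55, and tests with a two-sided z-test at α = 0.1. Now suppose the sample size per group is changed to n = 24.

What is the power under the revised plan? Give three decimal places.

With n = 24 per group: δ = d·√(n/2) = 0.55 × √(24/2) = 1.9053. Critical value z_{0.05} = 1.645.
Revised power = Φ(δ − 1.645) + Φ(−δ − 1.645) = Φ(0.260) + Φ(-3.550) = 0.6027 + 0.0002 = 0.6029.

Power ≈ 0.603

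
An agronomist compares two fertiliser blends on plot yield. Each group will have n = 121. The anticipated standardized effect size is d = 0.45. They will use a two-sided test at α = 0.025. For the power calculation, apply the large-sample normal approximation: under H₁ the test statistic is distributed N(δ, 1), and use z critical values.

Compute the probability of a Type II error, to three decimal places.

Noncentrality parameter: δ = d·√(n/2) = 0.45 × √(121/2) = 3.5002
Critical value for a two-sided test at α = 0.025: z_{α/2} = 2.241.
Power = Φ(δ − 2.241) + Φ(−δ − 2.241) = Φ(1.259) + Φ(-5.742) = 0.8959 + 0.0000 = 0.8959.
Type II error: β = 1 − power = 1 − 0.8959 = 0.1041.

β ≈ 0.104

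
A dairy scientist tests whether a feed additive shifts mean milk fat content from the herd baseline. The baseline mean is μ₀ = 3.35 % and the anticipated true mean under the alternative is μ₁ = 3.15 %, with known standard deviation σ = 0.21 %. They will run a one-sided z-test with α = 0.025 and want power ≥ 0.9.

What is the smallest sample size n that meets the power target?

Standardized effect: d = |μ₁ − μ₀| / σ = |3.15 − 3.35| / 0.21 = 0.9524
Set Φ(δ − 1.960) = 0.9; then δ − 1.960 = Φ⁻¹(0.9) = 1.282, giving δ = 3.242.
δ = d·√n ⇒ n = (δ/d)² = (3.242 / 0.9524)² = 11.58.
Rounding up, n = 12.

n = 12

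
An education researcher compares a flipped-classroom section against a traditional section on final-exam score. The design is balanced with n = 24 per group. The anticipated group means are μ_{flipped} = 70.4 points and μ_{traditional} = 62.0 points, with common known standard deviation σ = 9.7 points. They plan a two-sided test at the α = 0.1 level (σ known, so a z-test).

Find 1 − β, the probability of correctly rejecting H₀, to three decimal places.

Standardized effect: d = |μ_{flipped} − μ_{traditional}| / σ = |70.4 − 62.0| / 9.7 = 0.8660
Noncentrality parameter: δ = d·√(n/2) = 0.8660 × √(24/2) = 2.9998
Critical value for a two-sided test at α = 0.1: z_{α/2} = 1.645.
Power = Φ(δ − 1.645) + Φ(−δ − 1.645) = Φ(1.355) + Φ(-4.645) = 0.9123 + 0.0000 = 0.9123.

Power ≈ 0.912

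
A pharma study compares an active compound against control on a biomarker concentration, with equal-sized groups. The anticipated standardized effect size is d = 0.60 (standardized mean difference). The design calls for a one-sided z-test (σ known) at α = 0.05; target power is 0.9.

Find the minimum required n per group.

For power 0.9 need Φ(δ − z_{0.05}) = 0.9, so δ = z_{0.05} + z_{0.10} = 1.645 + 1.282 = 2.926.
δ = d·√(n/2) ⇒ n = 2(δ/d)² = 2 × (2.926 / 0.60)² = 47.58.
Rounding up, n = 48 per group.

n = 48 per group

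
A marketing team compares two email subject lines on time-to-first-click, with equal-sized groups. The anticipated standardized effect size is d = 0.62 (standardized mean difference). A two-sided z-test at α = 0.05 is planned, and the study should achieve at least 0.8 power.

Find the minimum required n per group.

n = 41 per group

Set Φ(δ − 1.960) = 0.8; then δ − 1.960 = Φ⁻¹(0.8) = 0.842, giving δ = 2.802.
(For δ > 0 the lower-tail rejection region contributes negligibly to power, so the one-term inversion is standard.)
δ = d·√(n/2) ⇒ n = 2(δ/d)² = 2 × (2.802 / 0.62)² = 40.84.
Round up to the next whole unit.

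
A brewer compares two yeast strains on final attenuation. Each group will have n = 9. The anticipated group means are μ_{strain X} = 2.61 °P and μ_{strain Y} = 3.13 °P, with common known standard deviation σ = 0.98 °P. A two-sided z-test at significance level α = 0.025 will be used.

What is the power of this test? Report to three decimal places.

Power ≈ 0.133

Standardized effect: d = |μ_{strain X} − μ_{strain Y}| / σ = |2.61 − 3.13| / 0.98 = 0.5306
Noncentrality parameter: δ = d·√(n/2) = 0.5306 × √(9/2) = 1.1256
Critical value for a two-sided test at α = 0.025: z_{α/2} = 2.241.
Power = Φ(δ − 2.241) + Φ(−δ − 2.241) = Φ(-1.116) + Φ(-3.367) = 0.1323 + 0.0004 = 0.1326.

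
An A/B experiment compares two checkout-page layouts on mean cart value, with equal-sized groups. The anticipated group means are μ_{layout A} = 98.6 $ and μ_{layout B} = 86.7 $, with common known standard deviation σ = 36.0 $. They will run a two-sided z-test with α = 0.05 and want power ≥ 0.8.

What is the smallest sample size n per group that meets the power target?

n = 144 per group

Standardized effect: d = |μ_{layout A} − μ_{layout B}| / σ = |98.6 − 86.7| / 36.0 = 0.3306
For power 0.8 need Φ(δ − z_{0.025}) = 0.8, so δ = z_{0.025} + z_{0.20} = 1.960 + 0.842 = 2.802.
(For δ > 0 the lower-tail rejection region contributes negligibly to power, so the one-term inversion is standard.)
δ = d·√(n/2) ⇒ n = 2(δ/d)² = 2 × (2.802 / 0.3306)² = 143.66.
Rounding up, n = 144 per group.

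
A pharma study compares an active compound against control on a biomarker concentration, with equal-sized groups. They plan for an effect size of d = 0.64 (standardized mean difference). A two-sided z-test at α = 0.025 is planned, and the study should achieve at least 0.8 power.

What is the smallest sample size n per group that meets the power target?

n = 47 per group

For power 0.8 need Φ(δ − z_{0.0125}) = 0.8, so δ = z_{0.0125} + z_{0.20} = 2.241 + 0.842 = 3.083.
(Ignoring the negligible lower-tail rejection probability gives the usual closed-form inversion.)
δ = d·√(n/2) ⇒ n = 2(δ/d)² = 2 × (3.083 / 0.64)² = 46.41.
Rounding up, n = 47 per group.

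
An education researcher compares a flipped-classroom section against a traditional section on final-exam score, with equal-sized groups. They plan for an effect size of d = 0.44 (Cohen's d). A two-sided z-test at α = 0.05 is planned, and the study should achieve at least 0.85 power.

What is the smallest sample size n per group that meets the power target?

For power 0.85 need Φ(δ − z_{0.025}) = 0.85, so δ = z_{0.025} + z_{0.15} = 1.960 + 1.036 = 2.996.
(The Φ(−δ − z_{α/2}) term is vanishingly small for δ > 0 and is dropped in the standard sample-size formula.)
δ = d·√(n/2) ⇒ n = 2(δ/d)² = 2 × (2.996 / 0.44)² = 92.75.
Rounding up, n = 93 per group.

n = 93 per group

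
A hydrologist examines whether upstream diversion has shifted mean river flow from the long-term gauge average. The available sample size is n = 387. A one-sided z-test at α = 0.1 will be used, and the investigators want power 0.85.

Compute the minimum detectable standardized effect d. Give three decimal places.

d ≈ 0.118

Required noncentrality: δ = z_{0.1} + z_{0.15} = 1.282 + 1.036 = 2.318.
δ = d·√n ⇒ d = δ/√n = 2.318/√387 = 0.1178.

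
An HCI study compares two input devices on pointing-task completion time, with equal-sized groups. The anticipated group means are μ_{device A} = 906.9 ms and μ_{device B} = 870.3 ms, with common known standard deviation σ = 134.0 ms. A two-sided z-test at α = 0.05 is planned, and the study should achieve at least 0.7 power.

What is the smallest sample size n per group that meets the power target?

n = 166 per group

Standardized effect: d = |μ_{device A} − μ_{device B}| / σ = |906.9 − 870.3| / 134.0 = 0.2731
Set Φ(δ − 1.960) = 0.7; then δ − 1.960 = Φ⁻¹(0.7) = 0.524, giving δ = 2.484.
(The Φ(−δ − z_{α/2}) term is vanishingly small for δ > 0 and is dropped in the standard sample-size formula.)
δ = d·√(n/2) ⇒ n = 2(δ/d)² = 2 × (2.484 / 0.2731)² = 165.47.
Round up to the next whole unit.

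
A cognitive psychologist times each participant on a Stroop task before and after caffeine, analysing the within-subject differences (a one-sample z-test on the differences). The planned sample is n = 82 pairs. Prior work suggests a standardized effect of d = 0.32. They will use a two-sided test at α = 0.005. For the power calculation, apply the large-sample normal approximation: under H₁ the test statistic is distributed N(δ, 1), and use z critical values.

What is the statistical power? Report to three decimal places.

Noncentrality parameter: δ = d·√n = 0.32 × √82 = 2.8977
Two-sided α = 0.005 → critical value z_{0.0025} = 2.807.
Power = Φ(δ − 2.807) + Φ(−δ − 2.807) = Φ(0.091) + Φ(-5.705) = 0.5361 + 0.0000 = 0.5361.

Power ≈ 0.536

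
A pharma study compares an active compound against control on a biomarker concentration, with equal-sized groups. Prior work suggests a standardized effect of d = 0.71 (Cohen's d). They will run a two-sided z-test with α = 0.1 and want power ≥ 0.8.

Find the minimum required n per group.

Set Φ(δ − 1.645) = 0.8; then δ − 1.645 = Φ⁻¹(0.8) = 0.842, giving δ = 2.486.
(The Φ(−δ − z_{α/2}) term is vanishingly small for δ > 0 and is dropped in the standard sample-size formula.)
δ = d·√(n/2) ⇒ n = 2(δ/d)² = 2 × (2.486 / 0.71)² = 24.53.
Round up to the next whole unit.

n = 25 per group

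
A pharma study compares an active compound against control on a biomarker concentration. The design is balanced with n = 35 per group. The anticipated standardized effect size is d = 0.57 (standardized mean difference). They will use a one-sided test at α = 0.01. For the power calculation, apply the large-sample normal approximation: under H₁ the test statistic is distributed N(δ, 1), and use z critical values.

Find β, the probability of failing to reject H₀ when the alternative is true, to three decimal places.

β ≈ 0.477

Noncentrality parameter: δ = d·√(n/2) = 0.57 × √(35/2) = 2.3845
One-sided α = 0.01 → critical value z_{0.01} = 2.326.
Power = P(Z > 2.326 − δ) = Φ(0.058) = 0.5232.
Type II error: β = 1 − power = 1 − 0.5232 = 0.4768.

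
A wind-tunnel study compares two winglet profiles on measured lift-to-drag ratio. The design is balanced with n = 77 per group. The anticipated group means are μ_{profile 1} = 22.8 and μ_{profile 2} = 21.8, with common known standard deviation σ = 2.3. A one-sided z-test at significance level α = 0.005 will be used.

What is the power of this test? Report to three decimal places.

Standardized effect: d = |μ_{profile 1} − μ_{profile 2}| / σ = |22.8 − 21.8| / 2.3 = 0.4348
Noncentrality parameter: δ = d·√(n/2) = 0.4348 × √(77/2) = 2.6978
One-sided α = 0.005 → critical value z_{0.005} = 2.576.
Power = Φ(δ − 2.576) = Φ(0.122) = 0.5485.

Power ≈ 0.549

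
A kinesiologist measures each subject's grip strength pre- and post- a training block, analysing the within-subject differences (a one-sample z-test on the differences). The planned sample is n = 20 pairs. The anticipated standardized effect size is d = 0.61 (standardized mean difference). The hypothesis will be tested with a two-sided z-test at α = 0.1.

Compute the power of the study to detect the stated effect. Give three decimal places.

Power ≈ 0.861

Noncentrality parameter: δ = d·√n = 0.61 × √20 = 2.7280
Two-sided α = 0.1 → critical value z_{0.05} = 1.645.
Power = Φ(δ − 1.645) + Φ(−δ − 1.645) = Φ(1.083) + Φ(-4.373) = 0.8606 + 0.0000 = 0.8606.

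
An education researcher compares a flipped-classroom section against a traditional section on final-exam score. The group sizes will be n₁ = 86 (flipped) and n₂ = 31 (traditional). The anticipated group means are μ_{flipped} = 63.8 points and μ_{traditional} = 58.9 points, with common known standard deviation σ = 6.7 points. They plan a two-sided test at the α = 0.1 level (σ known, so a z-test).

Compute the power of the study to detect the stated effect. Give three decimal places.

Standardized effect: d = |μ_{flipped} − μ_{traditional}| / σ = |63.8 − 58.9| / 6.7 = 0.7313
Noncentrality parameter: δ = d / √(1/n₁ + 1/n₂) = 0.7313 / √(1/86 + 1/31) = 3.4911
Critical value for a two-sided test at α = 0.1: z_{α/2} = 1.645.
Power = Φ(δ − 1.645) + Φ(−δ − 1.645) = Φ(1.846) + Φ(-5.136) = 0.9676 + 0.0000 = 0.9676.

Power ≈ 0.968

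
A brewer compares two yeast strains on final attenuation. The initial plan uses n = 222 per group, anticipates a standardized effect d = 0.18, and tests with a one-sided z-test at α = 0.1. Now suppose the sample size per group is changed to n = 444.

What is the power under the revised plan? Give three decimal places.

With n = 444 per group: δ = d·√(n/2) = 0.18 × √(444/2) = 2.6819. Critical value z_{0.1} = 1.282.
Revised power = P(Z > 1.282 − δ) = Φ(1.400) = 0.9193.

Power ≈ 0.919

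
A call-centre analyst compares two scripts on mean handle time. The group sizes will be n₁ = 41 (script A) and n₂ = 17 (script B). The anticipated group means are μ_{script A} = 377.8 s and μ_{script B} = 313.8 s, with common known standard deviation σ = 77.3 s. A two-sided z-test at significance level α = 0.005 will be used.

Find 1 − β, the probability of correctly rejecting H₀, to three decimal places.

Power ≈ 0.525

Standardized effect: d = |μ_{script A} − μ_{script B}| / σ = |377.8 − 313.8| / 77.3 = 0.8279
Noncentrality parameter: δ = d / √(1/n₁ + 1/n₂) = 0.8279 / √(1/41 + 1/17) = 2.8701
Two-sided α = 0.005 → critical value z_{0.0025} = 2.807.
Power = Φ(δ − 2.807) + Φ(−δ − 2.807) = Φ(0.063) + Φ(-5.677) = 0.5252 + 0.0000 = 0.5252.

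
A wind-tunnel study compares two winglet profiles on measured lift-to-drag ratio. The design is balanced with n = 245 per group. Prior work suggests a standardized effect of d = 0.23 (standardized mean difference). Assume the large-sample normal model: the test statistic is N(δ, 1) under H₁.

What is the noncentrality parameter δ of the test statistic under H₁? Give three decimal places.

δ = d·√(n/2) = 0.23 × √(245/2) = 2.5456

δ ≈ 2.546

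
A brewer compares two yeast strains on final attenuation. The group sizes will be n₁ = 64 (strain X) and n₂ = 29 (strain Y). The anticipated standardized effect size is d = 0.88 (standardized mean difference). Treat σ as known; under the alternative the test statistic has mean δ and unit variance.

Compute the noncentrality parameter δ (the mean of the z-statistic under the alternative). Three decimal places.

δ ≈ 3.931

δ = d / √(1/n₁ + 1/n₂) = 0.88 / √(1/64 + 1/29) = 3.9312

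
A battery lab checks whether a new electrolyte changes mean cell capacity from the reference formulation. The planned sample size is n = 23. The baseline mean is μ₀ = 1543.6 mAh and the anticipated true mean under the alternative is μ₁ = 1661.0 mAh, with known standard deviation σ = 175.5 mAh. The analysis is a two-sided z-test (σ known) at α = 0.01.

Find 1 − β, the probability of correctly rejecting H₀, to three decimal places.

Standardized effect: d = |μ₁ − μ₀| / σ = |1661.0 − 1543.6| / 175.5 = 0.6689
Noncentrality parameter: δ = d·√n = 0.6689 × √23 = 3.2082
Critical value for a two-sided test at α = 0.01: z_{α/2} = 2.576.
Power = Φ(δ − 2.576) + Φ(−δ − 2.576) = Φ(0.632) + Φ(-5.784) = 0.7364 + 0.0000 = 0.7364.

Power ≈ 0.736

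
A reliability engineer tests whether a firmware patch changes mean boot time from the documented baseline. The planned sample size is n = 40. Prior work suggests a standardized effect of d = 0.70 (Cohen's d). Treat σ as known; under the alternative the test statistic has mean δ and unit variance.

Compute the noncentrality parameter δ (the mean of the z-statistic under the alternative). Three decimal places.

δ ≈ 4.427

The noncentrality parameter scales effect size by the design's sample-size factor: δ = d·√n = 0.70 × √40 = 4.4272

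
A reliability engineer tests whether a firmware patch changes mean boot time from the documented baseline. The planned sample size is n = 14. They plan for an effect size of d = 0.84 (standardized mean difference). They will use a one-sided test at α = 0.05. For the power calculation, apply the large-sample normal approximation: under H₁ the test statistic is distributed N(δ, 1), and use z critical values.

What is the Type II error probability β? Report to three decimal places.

β ≈ 0.067

Noncentrality parameter: δ = d·√n = 0.84 × √14 = 3.1430
Critical value for a one-sided test at α = 0.05: z_α = 1.645.
Power = Φ(δ − 1.645) = Φ(1.498) = 0.9330.
Type II error: β = 1 − power = 1 − 0.9330 = 0.0670.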